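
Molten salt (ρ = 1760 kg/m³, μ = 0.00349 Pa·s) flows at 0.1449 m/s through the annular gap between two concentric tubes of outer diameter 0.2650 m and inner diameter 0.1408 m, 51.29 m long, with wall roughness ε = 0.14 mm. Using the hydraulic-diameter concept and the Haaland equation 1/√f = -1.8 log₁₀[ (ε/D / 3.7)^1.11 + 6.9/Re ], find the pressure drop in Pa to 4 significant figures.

Hydraulic diameter D_h = 4A/P = D_o - D_i = 0.265 - 0.1408 = 0.1242 m.
Re = ρVD_h/μ = 1760·0.1449·0.1242/0.00349 = 9076.
ε/D_h = 0.00014/0.1242 = 0.00113; Haaland gives 1/√f = -1.8 log₁₀[0.000125+0.00076] = 5.495, so f = 0.03312.
ΔP = f(L/D_h)(ρV²/2) = 0.03312·51.29/0.1242·18.48 = 252.7 Pa.

ΔP ≈ 252.7 Pa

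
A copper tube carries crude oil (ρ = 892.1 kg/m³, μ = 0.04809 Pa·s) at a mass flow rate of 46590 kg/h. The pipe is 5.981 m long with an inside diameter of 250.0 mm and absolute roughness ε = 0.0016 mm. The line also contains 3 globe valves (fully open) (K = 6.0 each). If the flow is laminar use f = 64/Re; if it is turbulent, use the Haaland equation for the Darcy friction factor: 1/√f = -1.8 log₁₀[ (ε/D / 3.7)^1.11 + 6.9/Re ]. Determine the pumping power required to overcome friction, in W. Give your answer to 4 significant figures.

P ≈ 10.80 W

ṁ = 46590 kg/h = 46590/3600 = 12.94 kg/s.
A = πD²/4 = π(0.25)²/4 = 0.04909 m²; mean velocity V = ṁ/(ρA) = 12.94/(892.1 · 0.04909) = 0.2955 m/s.
Reynolds number Re = ρVD/μ = 892.1 · 0.2955 · 0.25 / 0.0481 = 1371.
Re < 2300 → laminar flow, so f = 64/Re = 64/1371 = 0.0467 (the turbulent correlation is not needed).
Total minor-loss coefficient ΣK = 3·6 = 18.
ΔP = [f·L/D + ΣK]·(ρV²/2) = [0.0467·5.981/0.25 + 18]·(892.1·0.2955²/2) = [1.117 + 18]·38.96 = 744.8 Pa.
Q = ṁ/ρ = 12.94/892.1 = 0.01451 m³/s.
Pumping power P = QΔP = 0.01451·744.8 = 10.804 W = 10.80 W.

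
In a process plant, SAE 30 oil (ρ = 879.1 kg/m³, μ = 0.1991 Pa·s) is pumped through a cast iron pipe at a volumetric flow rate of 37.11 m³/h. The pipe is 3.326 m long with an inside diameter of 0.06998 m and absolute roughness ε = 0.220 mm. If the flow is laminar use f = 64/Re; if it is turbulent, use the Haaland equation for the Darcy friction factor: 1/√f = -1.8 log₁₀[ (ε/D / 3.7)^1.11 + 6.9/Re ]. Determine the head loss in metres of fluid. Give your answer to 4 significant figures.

h_f ≈ 1.345 m

Q = 37.11 m³/h = 37.11/3600 = 0.01031 m³/s.
Cross-sectional area A = πD²/4 = π(0.06998)²/4 = 0.003846 m²; mean velocity V = Q/A = 0.01031/0.003846 = 2.68 m/s.
Reynolds number Re = ρVD/μ = 879.1 · 2.68 · 0.06998 / 0.199 = 828.1.
Re < 2300 → laminar flow, so f = 64/Re = 64/828.1 = 0.07728 (the turbulent correlation is not needed).
Darcy-Weisbach: ΔP = f(L/D)(ρV²/2) = 0.07728·(3.326/0.06998)·(879.1·2.68²/2) = 0.07728·47.53·3157 = 1.16e+04 Pa.
Head loss h_f = ΔP/(ρg) = 1.16e+04/(879.1·9.81) = 1.345 m.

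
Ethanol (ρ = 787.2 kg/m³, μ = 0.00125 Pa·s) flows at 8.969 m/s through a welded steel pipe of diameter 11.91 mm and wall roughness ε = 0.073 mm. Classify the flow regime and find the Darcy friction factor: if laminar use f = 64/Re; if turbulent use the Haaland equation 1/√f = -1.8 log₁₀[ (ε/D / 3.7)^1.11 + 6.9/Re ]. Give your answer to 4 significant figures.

Re = ρVD/μ = 787.2·8.969·0.01191/0.00125 = 6.727e+04.
Re > 4000 → turbulent. ε/D = 7.3e-05/0.01191 = 0.00613; Haaland: 1/√f = -1.8 log₁₀[0.000819 + 0.000103] = 5.464, so f = 0.0335.

f ≈ 0.03350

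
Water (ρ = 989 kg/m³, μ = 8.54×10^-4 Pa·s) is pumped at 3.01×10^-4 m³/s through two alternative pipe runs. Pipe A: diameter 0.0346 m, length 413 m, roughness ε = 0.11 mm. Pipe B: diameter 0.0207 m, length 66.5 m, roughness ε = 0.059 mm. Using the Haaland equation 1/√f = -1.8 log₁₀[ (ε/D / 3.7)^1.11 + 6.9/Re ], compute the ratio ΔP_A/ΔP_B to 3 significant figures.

Pipe A: V = Q/A = 0.000301/0.0009402 = 0.3201 m/s; Re = 1.283e+04; ε/D = 0.00318; Haaland → f = 0.03362; ΔP_A = f(L/D)(ρV²/2) = 2.034e+04 Pa.
Pipe B: V = Q/A = 0.000301/0.0003365 = 0.8944 m/s; Re = 2.144e+04; ε/D = 0.00285; Haaland → f = 0.03066; ΔP_B = f(L/D)(ρV²/2) = 3.897e+04 Pa.
ΔP_A/ΔP_B = 2.034e+04/3.897e+04 = 0.522.

ΔP_A/ΔP_B ≈ 0.522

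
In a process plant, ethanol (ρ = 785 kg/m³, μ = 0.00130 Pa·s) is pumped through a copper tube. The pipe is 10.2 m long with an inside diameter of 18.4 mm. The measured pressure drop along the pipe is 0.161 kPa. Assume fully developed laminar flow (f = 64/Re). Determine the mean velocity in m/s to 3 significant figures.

V ≈ 0.128 m/s

For laminar flow, f = 64/Re with Re = ρVD/μ, so Darcy-Weisbach reduces to ΔP = 32μLV/D². Solving for V: V = ΔP·D²/(32μL) = 161·(0.0184)²/(32·0.0013·10.2) = 0.1285 m/s.
Check: Re = ρVD/μ = 785·0.1285·0.0184/0.0013 = 1427 < 2300, so the laminar assumption holds.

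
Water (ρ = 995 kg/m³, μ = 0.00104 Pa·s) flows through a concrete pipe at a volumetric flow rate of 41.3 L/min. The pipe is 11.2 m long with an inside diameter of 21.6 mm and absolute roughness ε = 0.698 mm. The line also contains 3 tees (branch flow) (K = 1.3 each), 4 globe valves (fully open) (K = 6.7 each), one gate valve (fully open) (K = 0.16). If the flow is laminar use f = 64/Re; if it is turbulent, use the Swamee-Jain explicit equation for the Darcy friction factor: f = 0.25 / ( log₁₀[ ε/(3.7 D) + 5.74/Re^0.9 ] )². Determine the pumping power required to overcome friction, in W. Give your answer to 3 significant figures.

P ≈ 75.0 W

Q = 41.3 L/min = 41.3/60000 = 0.0006883 m³/s.
Cross-sectional area A = πD²/4 = π(0.0216)²/4 = 0.0003664 m²; mean velocity V = Q/A = 0.0006883/0.0003664 = 1.878 m/s.
Reynolds number Re = ρVD/μ = 995 · 1.878 · 0.0216 / 0.00104 = 3.882e+04.
Re > 4000 → turbulent. Relative roughness ε/D = 0.000698/0.0216 = 0.0323. Swamee-Jain: f = 0.25/(log₁₀[0.0323/3.7 + 5.74/3.882e+04^0.9])² = 0.25/(log₁₀[0.00873 + 0.000425])² = 0.25/(-2.038)² = 0.06018.
Total minor-loss coefficient ΣK = 3·1.3 + 4·6.7 + 1·0.16 = 30.9.
ΔP = [f·L/D + ΣK]·(ρV²/2) = [0.06018·11.2/0.0216 + 30.9]·(995·1.878²/2) = [31.21 + 30.9]·1755 = 1.09e+05 Pa.
Pumping power P = QΔP = 0.0006883·1.09e+05 = 75.00 W = 75.0 W.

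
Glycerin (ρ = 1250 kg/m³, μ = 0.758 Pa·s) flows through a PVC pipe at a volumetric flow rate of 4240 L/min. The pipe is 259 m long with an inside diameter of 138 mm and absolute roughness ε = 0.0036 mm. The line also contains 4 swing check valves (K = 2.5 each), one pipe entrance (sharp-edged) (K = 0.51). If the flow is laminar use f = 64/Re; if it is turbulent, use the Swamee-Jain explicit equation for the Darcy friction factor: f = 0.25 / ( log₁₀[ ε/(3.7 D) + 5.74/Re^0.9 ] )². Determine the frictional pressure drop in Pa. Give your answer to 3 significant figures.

ΔP ≈ 1.71×10^6 Pa

Q = 4240 L/min = 4240/60000 = 0.07067 m³/s.
Cross-sectional area A = πD²/4 = π(0.138)²/4 = 0.01496 m²; mean velocity V = Q/A = 0.07067/0.01496 = 4.725 m/s.
Reynolds number Re = ρVD/μ = 1250 · 4.725 · 0.138 / 0.758 = 1075.
Re < 2300 → laminar flow, so f = 64/Re = 64/1075 = 0.05952 (the turbulent correlation is not needed).
Total minor-loss coefficient ΣK = 4·2.5 + 1·0.51 = 10.5.
ΔP = [f·L/D + ΣK]·(ρV²/2) = [0.05952·259/0.138 + 10.5]·(1250·4.725²/2) = [111.7 + 10.5]·1.395e+04 = 1.705e+06 Pa.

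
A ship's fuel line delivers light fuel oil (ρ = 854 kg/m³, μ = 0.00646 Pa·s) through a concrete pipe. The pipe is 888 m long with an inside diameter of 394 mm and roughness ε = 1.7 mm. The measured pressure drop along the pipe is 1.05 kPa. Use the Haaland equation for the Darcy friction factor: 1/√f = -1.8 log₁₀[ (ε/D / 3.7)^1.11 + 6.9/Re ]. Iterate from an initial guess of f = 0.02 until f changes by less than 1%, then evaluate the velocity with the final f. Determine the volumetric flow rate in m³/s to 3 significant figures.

Q ≈ 0.0209 m³/s

Rearranging Darcy-Weisbach: V = √(2·ΔP·D/(f·L·ρ)). With ε/D = 0.0017/0.394 = 0.00431, iterate starting from f = 0.02:
  f = 0.02 → V = √(2·1050·0.394/(0.02·888·854)) = 0.2336 m/s; Re = ρVD/μ = 1.217e+04; f → 0.03547
  f = 0.03547 → V = 0.1754 m/s; Re = 9136; f → 0.03714
  f = 0.03714 → V = 0.1714 m/s; Re = 8927; f → 0.03729
Converged (Δf/f < 1%). With the final f = 0.03729: V = √(2·1050·0.394/(0.03729·888·854)) = 0.171 m/s.
Q = V·A = 0.171·(π/4·0.394²) = 0.02085 m³/s = 0.0209 m³/s.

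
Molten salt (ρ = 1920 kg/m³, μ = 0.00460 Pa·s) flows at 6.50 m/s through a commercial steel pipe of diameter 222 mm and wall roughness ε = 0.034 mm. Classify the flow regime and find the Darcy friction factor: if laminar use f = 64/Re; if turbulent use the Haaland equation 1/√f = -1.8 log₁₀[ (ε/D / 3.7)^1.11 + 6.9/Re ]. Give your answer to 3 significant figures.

f ≈ 0.0146

Re = ρVD/μ = 1920·6.5·0.222/0.0046 = 6.023e+05.
Re > 4000 → turbulent. ε/D = 3.4e-05/0.222 = 0.000153; Haaland: 1/√f = -1.8 log₁₀[1.36e-05 + 1.15e-05] = 8.281, so f = 0.01458.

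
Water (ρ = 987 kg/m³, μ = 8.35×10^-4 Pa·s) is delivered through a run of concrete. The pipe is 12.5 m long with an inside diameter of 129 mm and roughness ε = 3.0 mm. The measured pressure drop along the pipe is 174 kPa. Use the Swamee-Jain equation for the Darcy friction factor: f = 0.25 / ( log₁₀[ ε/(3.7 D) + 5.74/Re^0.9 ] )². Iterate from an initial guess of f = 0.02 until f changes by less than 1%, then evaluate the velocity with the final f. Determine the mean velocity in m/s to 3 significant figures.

V ≈ 8.39 m/s

Rearranging Darcy-Weisbach: V = √(2·ΔP·D/(f·L·ρ)). With ε/D = 0.003/0.129 = 0.0233, iterate starting from f = 0.02:
  f = 0.02 → V = √(2·1.74e+05·0.129/(0.02·12.5·987)) = 13.49 m/s; Re = ρVD/μ = 2.057e+06; f → 0.05161
  f = 0.05161 → V = 8.396 m/s; Re = 1.28e+06; f → 0.05163
Converged (Δf/f < 1%). With the final f = 0.05163: V = √(2·1.74e+05·0.129/(0.05163·12.5·987)) = 8.395 m/s.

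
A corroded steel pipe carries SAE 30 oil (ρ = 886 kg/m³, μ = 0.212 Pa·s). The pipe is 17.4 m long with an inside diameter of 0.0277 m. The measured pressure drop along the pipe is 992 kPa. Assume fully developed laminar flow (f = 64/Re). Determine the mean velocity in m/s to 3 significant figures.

V ≈ 6.45 m/s

For laminar flow, f = 64/Re with Re = ρVD/μ, so Darcy-Weisbach reduces to ΔP = 32μLV/D². Solving for V: V = ΔP·D²/(32μL) = 9.92e+05·(0.0277)²/(32·0.212·17.4) = 6.448 m/s.
Check: Re = ρVD/μ = 886·6.448·0.0277/0.212 = 746.5 < 2300, so the laminar assumption holds.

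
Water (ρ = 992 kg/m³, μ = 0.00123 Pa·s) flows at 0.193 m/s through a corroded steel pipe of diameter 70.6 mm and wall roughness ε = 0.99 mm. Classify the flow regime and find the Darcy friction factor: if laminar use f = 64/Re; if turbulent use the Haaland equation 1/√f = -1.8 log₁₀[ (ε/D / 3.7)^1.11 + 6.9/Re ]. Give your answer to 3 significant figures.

Re = ρVD/μ = 992·0.193·0.0706/0.00123 = 1.099e+04.
Re > 4000 → turbulent. ε/D = 0.00099/0.0706 = 0.014; Haaland: 1/√f = -1.8 log₁₀[0.00205 + 0.000628] = 4.629, so f = 0.04666.

f ≈ 0.0467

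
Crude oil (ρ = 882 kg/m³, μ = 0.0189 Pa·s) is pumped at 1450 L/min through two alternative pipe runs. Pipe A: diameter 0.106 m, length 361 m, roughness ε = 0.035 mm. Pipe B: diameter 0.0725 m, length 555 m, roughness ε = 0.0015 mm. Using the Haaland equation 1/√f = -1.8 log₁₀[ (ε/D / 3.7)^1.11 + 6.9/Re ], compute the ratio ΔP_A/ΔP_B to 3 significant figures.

ΔP_A/ΔP_B ≈ 0.109

Pipe A: V = Q/A = 0.02417/0.008825 = 2.739 m/s; Re = 1.355e+04; ε/D = 0.00033; Haaland → f = 0.02893; ΔP_A = f(L/D)(ρV²/2) = 3.258e+05 Pa.
Pipe B: V = Q/A = 0.02417/0.004128 = 5.854 m/s; Re = 1.981e+04; ε/D = 2.07e-05; Haaland → f = 0.02584; ΔP_B = f(L/D)(ρV²/2) = 2.989e+06 Pa.
ΔP_A/ΔP_B = 3.258e+05/2.989e+06 = 0.109.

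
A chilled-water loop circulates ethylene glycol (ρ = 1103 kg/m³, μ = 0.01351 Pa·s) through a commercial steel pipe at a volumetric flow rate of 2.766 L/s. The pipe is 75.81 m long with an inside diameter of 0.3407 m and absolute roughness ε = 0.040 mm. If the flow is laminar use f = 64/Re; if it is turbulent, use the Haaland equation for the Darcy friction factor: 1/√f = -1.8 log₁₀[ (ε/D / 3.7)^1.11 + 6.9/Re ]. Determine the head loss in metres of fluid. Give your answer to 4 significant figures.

h_f ≈ 7.917×10^-4 m

Q = 2.766 L/s = 2.766/1000 = 0.002766 m³/s.
Cross-sectional area A = πD²/4 = π(0.3407)²/4 = 0.09117 m²; mean velocity V = Q/A = 0.002766/0.09117 = 0.03034 m/s.
Reynolds number Re = ρVD/μ = 1103 · 0.03034 · 0.3407 / 0.0135 = 843.9.
Re < 2300 → laminar flow, so f = 64/Re = 64/843.9 = 0.07583 (the turbulent correlation is not needed).
Darcy-Weisbach: ΔP = f(L/D)(ρV²/2) = 0.07583·(75.81/0.3407)·(1103·0.03034²/2) = 0.07583·222.5·0.5077 = 8.567 Pa.
Head loss h_f = ΔP/(ρg) = 8.567/(1103·9.81) = 7.917×10^-4 m.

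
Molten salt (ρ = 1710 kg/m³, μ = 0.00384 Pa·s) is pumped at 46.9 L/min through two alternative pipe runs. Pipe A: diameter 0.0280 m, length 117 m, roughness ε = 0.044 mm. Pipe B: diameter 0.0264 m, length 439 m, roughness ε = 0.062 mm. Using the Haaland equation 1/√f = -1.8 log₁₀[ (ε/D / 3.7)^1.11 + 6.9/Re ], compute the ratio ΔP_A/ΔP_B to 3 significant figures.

Pipe A: V = Q/A = 0.0007817/0.0006158 = 1.269 m/s; Re = 1.583e+04; ε/D = 0.00157; Haaland → f = 0.02995; ΔP_A = f(L/D)(ρV²/2) = 1.725e+05 Pa.
Pipe B: V = Q/A = 0.0007817/0.0005474 = 1.428 m/s; Re = 1.679e+04; ε/D = 0.00235; Haaland → f = 0.03093; ΔP_B = f(L/D)(ρV²/2) = 8.967e+05 Pa.
ΔP_A/ΔP_B = 1.725e+05/8.967e+05 = 0.192.

ΔP_A/ΔP_B ≈ 0.192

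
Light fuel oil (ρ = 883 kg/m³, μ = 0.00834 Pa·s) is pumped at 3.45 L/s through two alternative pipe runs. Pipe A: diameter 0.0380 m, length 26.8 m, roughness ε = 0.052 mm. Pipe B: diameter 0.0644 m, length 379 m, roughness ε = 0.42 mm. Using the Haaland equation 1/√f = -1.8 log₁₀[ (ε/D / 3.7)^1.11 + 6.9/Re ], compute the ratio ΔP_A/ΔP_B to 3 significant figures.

Pipe A: V = Q/A = 0.00345/0.001134 = 3.042 m/s; Re = 1.224e+04; ε/D = 0.00137; Haaland → f = 0.03124; ΔP_A = f(L/D)(ρV²/2) = 9.001e+04 Pa.
Pipe B: V = Q/A = 0.00345/0.003257 = 1.059 m/s; Re = 7222; ε/D = 0.00652; Haaland → f = 0.04121; ΔP_B = f(L/D)(ρV²/2) = 1.201e+05 Pa.
ΔP_A/ΔP_B = 9.001e+04/1.201e+05 = 0.749.

ΔP_A/ΔP_B ≈ 0.749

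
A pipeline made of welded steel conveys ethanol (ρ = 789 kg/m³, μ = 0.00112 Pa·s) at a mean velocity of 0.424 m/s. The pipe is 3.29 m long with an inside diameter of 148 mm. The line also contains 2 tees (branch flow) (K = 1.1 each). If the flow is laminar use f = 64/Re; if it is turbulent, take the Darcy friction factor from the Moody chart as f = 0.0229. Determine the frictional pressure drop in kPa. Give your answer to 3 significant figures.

Reynolds number Re = ρVD/μ = 789 · 0.424 · 0.148 / 0.00112 = 4.421e+04.
Re > 4000 → turbulent; use the Moody-chart value f = 0.0229.
Total minor-loss coefficient ΣK = 2·1.1 = 2.2.
ΔP = [f·L/D + ΣK]·(ρV²/2) = [0.0229·3.29/0.148 + 2.2]·(789·0.424²/2) = [0.5091 + 2.2]·70.92 = 192.1 Pa.
ΔP = 192.1 Pa = 0.192 kPa.

ΔP ≈ 0.192 kPa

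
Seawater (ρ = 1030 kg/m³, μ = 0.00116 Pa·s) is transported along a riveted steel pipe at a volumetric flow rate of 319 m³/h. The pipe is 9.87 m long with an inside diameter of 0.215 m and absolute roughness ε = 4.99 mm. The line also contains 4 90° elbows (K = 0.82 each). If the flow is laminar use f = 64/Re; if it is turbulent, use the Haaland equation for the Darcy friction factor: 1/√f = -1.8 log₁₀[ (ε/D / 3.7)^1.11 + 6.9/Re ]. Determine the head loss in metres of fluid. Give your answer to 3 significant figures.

h_f ≈ 1.72 m

Q = 319 m³/h = 319/3600 = 0.08861 m³/s.
Cross-sectional area A = πD²/4 = π(0.215)²/4 = 0.03631 m²; mean velocity V = Q/A = 0.08861/0.03631 = 2.441 m/s.
Reynolds number Re = ρVD/μ = 1030 · 2.441 · 0.215 / 0.00116 = 4.659e+05.
Re > 4000 → turbulent. Relative roughness ε/D = 0.00499/0.215 = 0.0232. Haaland: 1/√f = -1.8 log₁₀[(0.0232/3.7)^1.11 + 6.9/4.659e+05] = -1.8 log₁₀[0.00359 + 1.48e-05] = 4.397, so f = 0.05171.
Total minor-loss coefficient ΣK = 4·0.82 = 3.28.
ΔP = [f·L/D + ΣK]·(ρV²/2) = [0.05171·9.87/0.215 + 3.28]·(1030·2.441²/2) = [2.374 + 3.28]·3068 = 1.735e+04 Pa.
Head loss h_f = ΔP/(ρg) = 1.735e+04/(1030·9.81) = 1.72 m.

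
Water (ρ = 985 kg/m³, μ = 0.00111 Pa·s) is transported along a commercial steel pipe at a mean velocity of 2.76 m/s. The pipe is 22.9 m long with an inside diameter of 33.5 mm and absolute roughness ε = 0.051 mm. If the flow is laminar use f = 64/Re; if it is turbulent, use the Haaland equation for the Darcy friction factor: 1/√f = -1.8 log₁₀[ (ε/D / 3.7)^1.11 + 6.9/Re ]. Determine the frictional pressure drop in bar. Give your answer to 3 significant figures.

Reynolds number Re = ρVD/μ = 985 · 2.76 · 0.0335 / 0.00111 = 8.205e+04.
Re > 4000 → turbulent. Relative roughness ε/D = 5.1e-05/0.0335 = 0.00152. Haaland: 1/√f = -1.8 log₁₀[(0.00152/3.7)^1.11 + 6.9/8.205e+04] = -1.8 log₁₀[0.000175 + 8.41e-05] = 6.457, so f = 0.02398.
Darcy-Weisbach: ΔP = f(L/D)(ρV²/2) = 0.02398·(22.9/0.0335)·(985·2.76²/2) = 0.02398·683.6·3752 = 6.151e+04 Pa.
ΔP = 6.151e+04 Pa = 0.615 bar.

ΔP ≈ 0.615 bar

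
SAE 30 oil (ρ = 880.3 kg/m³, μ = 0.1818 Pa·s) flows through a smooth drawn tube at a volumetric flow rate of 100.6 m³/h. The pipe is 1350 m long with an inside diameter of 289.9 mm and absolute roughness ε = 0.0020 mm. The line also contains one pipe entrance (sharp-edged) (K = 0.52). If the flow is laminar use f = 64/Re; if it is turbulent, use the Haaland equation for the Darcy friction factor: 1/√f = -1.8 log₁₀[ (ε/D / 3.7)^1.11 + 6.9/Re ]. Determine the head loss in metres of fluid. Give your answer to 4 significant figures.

Q = 100.6 m³/h = 100.6/3600 = 0.02794 m³/s.
Cross-sectional area A = πD²/4 = π(0.2899)²/4 = 0.06601 m²; mean velocity V = Q/A = 0.02794/0.06601 = 0.4234 m/s.
Reynolds number Re = ρVD/μ = 880.3 · 0.4234 · 0.2899 / 0.182 = 594.3.
Re < 2300 → laminar flow, so f = 64/Re = 64/594.3 = 0.1077 (the turbulent correlation is not needed).
Total minor-loss coefficient ΣK = 1·0.52 = 0.52.
ΔP = [f·L/D + ΣK]·(ρV²/2) = [0.1077·1350/0.2899 + 0.52]·(880.3·0.4234²/2) = [501.5 + 0.52]·78.89 = 3.96e+04 Pa.
Head loss h_f = ΔP/(ρg) = 3.96e+04/(880.3·9.81) = 4.586 m.

h_f ≈ 4.586 m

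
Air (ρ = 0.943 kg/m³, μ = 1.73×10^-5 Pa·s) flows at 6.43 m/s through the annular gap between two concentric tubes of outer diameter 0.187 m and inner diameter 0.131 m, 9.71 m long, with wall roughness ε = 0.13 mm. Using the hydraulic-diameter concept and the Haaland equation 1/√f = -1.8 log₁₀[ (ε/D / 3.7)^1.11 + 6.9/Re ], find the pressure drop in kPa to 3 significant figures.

ΔP ≈ 0.102 kPa

Hydraulic diameter D_h = 4A/P = D_o - D_i = 0.187 - 0.131 = 0.056 m.
Re = ρVD_h/μ = 0.943·6.43·0.056/1.73e-05 = 1.963e+04.
ε/D_h = 0.00013/0.056 = 0.00232; Haaland gives 1/√f = -1.8 log₁₀[0.000279+0.000352] = 5.761, so f = 0.03013.
ΔP = f(L/D_h)(ρV²/2) = 0.03013·9.71/0.056·19.49 = 101.9 Pa.
ΔP = 0.102 kPa.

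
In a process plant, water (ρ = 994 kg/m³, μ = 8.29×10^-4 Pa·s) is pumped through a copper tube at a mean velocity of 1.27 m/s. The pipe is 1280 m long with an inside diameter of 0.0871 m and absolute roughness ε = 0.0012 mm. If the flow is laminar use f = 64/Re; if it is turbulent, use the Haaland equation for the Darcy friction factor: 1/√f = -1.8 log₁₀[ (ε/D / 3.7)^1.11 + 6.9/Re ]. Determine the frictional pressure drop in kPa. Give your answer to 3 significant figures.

ΔP ≈ 199 kPa

Reynolds number Re = ρVD/μ = 994 · 1.27 · 0.0871 / 0.000829 = 1.326e+05.
Re > 4000 → turbulent. Relative roughness ε/D = 1.2e-06/0.0871 = 1.38e-05. Haaland: 1/√f = -1.8 log₁₀[(1.38e-05/3.7)^1.11 + 6.9/1.326e+05] = -1.8 log₁₀[9.41e-07 + 5.2e-05] = 7.697, so f = 0.01688.
Darcy-Weisbach: ΔP = f(L/D)(ρV²/2) = 0.01688·(1280/0.0871)·(994·1.27²/2) = 0.01688·1.47e+04·801.6 = 1.989e+05 Pa.
ΔP = 1.989e+05 Pa = 199 kPa.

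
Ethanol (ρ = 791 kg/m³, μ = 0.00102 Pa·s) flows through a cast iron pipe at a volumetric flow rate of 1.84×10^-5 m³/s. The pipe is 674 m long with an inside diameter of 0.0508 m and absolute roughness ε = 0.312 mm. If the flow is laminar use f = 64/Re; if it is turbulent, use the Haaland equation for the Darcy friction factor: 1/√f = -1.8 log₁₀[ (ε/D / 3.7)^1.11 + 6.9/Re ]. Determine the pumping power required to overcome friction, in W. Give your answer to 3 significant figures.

Cross-sectional area A = πD²/4 = π(0.0508)²/4 = 0.002027 m²; mean velocity V = Q/A = 1.84e-05/0.002027 = 0.009078 m/s.
Reynolds number Re = ρVD/μ = 791 · 0.009078 · 0.0508 / 0.00102 = 357.6.
Re < 2300 → laminar flow, so f = 64/Re = 64/357.6 = 0.179 (the turbulent correlation is not needed).
Darcy-Weisbach: ΔP = f(L/D)(ρV²/2) = 0.179·(674/0.0508)·(791·0.009078²/2) = 0.179·1.327e+04·0.03259 = 77.39 Pa.
Pumping power P = QΔP = 1.84e-05·77.39 = 0.001424 W = 0.00142 W.

P ≈ 0.00142 W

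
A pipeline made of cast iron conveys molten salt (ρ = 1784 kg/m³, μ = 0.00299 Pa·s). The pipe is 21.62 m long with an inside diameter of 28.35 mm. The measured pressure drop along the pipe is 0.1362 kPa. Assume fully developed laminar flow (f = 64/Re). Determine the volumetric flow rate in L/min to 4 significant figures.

For laminar flow, f = 64/Re with Re = ρVD/μ, so Darcy-Weisbach reduces to ΔP = 32μLV/D². Solving for V: V = ΔP·D²/(32μL) = 136.2·(0.02835)²/(32·0.00299·21.62) = 0.05292 m/s.
Check: Re = ρVD/μ = 1784·0.05292·0.02835/0.00299 = 895.1 < 2300, so the laminar assumption holds.
Q = V·A = 0.05292·(π/4·0.02835²) = 3.34e-05 m³/s = 2.004 L/min.

Q ≈ 2.004 L/min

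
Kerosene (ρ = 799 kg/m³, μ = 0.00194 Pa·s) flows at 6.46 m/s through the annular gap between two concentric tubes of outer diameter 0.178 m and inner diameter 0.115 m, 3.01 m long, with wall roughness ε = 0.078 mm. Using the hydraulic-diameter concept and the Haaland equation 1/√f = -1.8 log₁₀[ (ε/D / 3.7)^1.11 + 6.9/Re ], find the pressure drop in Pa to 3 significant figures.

Hydraulic diameter D_h = 4A/P = D_o - D_i = 0.178 - 0.115 = 0.063 m.
Re = ρVD_h/μ = 799·6.46·0.063/0.00194 = 1.676e+05.
ε/D_h = 7.8e-05/0.063 = 0.00124; Haaland gives 1/√f = -1.8 log₁₀[0.000139+4.12e-05] = 6.741, so f = 0.02201.
ΔP = f(L/D_h)(ρV²/2) = 0.02201·3.01/0.063·1.667e+04 = 1.753e+04 Pa.

ΔP ≈ 17500 Pa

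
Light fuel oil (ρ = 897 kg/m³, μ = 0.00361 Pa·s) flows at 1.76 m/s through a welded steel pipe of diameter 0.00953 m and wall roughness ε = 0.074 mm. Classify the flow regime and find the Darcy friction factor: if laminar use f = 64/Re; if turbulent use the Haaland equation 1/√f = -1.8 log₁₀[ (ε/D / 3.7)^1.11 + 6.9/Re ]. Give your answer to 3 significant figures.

f ≈ 0.0469

Re = ρVD/μ = 897·1.76·0.00953/0.00361 = 4168.
Re > 4000 → turbulent. ε/D = 7.4e-05/0.00953 = 0.00776; Haaland: 1/√f = -1.8 log₁₀[0.00107 + 0.00166] = 4.618, so f = 0.0469.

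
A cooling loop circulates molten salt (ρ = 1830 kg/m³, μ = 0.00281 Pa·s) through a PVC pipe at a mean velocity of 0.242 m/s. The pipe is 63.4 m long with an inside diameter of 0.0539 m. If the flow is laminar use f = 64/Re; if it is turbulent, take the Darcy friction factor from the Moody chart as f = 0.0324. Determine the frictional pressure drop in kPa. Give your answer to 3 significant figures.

ΔP ≈ 2.04 kPa

Reynolds number Re = ρVD/μ = 1830 · 0.242 · 0.0539 / 0.00281 = 8495.
Re > 4000 → turbulent; use the Moody-chart value f = 0.0324.
Darcy-Weisbach: ΔP = f(L/D)(ρV²/2) = 0.0324·(63.4/0.0539)·(1830·0.242²/2) = 0.0324·1176·53.59 = 2042 Pa.
ΔP = 2042 Pa = 2.04 kPa.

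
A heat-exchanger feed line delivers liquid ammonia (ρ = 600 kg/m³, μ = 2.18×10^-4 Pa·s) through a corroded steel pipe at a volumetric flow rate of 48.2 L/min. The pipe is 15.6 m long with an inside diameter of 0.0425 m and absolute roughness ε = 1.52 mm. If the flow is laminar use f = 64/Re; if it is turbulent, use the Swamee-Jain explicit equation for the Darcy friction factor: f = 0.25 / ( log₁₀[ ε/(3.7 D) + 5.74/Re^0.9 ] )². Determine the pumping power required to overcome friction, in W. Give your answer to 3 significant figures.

Q = 48.2 L/min = 48.2/60000 = 0.0008033 m³/s.
Cross-sectional area A = πD²/4 = π(0.0425)²/4 = 0.001419 m²; mean velocity V = Q/A = 0.0008033/0.001419 = 0.5663 m/s.
Reynolds number Re = ρVD/μ = 600 · 0.5663 · 0.0425 / 0.000218 = 6.624e+04.
Re > 4000 → turbulent. Relative roughness ε/D = 0.00152/0.0425 = 0.0358. Swamee-Jain: f = 0.25/(log₁₀[0.0358/3.7 + 5.74/6.624e+04^0.9])² = 0.25/(log₁₀[0.00967 + 0.000263])² = 0.25/(-2.003)² = 0.06231.
Darcy-Weisbach: ΔP = f(L/D)(ρV²/2) = 0.06231·(15.6/0.0425)·(600·0.5663²/2) = 0.06231·367.1·96.2 = 2200 Pa.
Pumping power P = QΔP = 0.0008033·2200 = 1.767 W = 1.77 W.

P ≈ 1.77 W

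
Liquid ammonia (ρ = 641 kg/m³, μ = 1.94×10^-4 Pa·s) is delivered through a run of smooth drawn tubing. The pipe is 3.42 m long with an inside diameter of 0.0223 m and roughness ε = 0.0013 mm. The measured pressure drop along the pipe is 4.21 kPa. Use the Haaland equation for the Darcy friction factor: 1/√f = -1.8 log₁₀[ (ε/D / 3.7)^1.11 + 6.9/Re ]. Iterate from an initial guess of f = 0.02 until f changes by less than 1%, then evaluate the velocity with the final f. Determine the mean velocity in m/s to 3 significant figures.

V ≈ 2.29 m/s

Rearranging Darcy-Weisbach: V = √(2·ΔP·D/(f·L·ρ)). With ε/D = 1.3e-06/0.0223 = 5.83e-05, iterate starting from f = 0.02:
  f = 0.02 → V = √(2·4210·0.0223/(0.02·3.42·641)) = 2.069 m/s; Re = ρVD/μ = 1.525e+05; f → 0.01668
  f = 0.01668 → V = 2.266 m/s; Re = 1.67e+05; f → 0.01641
  f = 0.01641 → V = 2.285 m/s; Re = 1.684e+05; f → 0.01638
Converged (Δf/f < 1%). With the final f = 0.01638: V = √(2·4210·0.0223/(0.01638·3.42·641)) = 2.287 m/s.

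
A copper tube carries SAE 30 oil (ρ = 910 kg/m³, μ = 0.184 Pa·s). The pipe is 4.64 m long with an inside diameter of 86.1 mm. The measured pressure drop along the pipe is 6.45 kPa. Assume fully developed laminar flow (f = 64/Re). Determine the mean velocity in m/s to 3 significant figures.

V ≈ 1.75 m/s

For laminar flow, f = 64/Re with Re = ρVD/μ, so Darcy-Weisbach reduces to ΔP = 32μLV/D². Solving for V: V = ΔP·D²/(32μL) = 6450·(0.0861)²/(32·0.184·4.64) = 1.75 m/s.
Check: Re = ρVD/μ = 910·1.75·0.0861/0.184 = 745.3 < 2300, so the laminar assumption holds.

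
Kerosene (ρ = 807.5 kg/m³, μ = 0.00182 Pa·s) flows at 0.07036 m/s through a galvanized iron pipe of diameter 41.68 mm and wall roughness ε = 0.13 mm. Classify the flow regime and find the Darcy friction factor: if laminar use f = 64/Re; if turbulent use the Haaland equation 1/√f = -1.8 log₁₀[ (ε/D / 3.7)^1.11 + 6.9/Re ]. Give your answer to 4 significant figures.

Re = ρVD/μ = 807.5·0.07036·0.04168/0.00182 = 1301.
Re < 2300 → laminar, so f = 64/Re = 0.04919 (roughness is irrelevant in laminar flow).

f ≈ 0.04919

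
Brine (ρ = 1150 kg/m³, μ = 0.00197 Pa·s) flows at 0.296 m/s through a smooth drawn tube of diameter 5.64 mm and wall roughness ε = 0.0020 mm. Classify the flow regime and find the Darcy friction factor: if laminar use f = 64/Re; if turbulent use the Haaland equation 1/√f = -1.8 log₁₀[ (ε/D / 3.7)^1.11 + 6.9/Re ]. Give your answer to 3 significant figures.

f ≈ 0.0657

Re = ρVD/μ = 1150·0.296·0.00564/0.00197 = 974.5.
Re < 2300 → laminar, so f = 64/Re = 0.06567 (roughness is irrelevant in laminar flow).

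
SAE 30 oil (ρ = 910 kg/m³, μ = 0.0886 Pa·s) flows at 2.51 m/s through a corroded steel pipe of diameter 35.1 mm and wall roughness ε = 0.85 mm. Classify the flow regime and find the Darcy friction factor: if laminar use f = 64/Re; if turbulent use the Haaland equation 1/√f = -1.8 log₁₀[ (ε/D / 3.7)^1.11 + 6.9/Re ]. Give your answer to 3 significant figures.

Re = ρVD/μ = 910·2.51·0.0351/0.0886 = 904.9.
Re < 2300 → laminar, so f = 64/Re = 0.07073 (roughness is irrelevant in laminar flow).

f ≈ 0.0707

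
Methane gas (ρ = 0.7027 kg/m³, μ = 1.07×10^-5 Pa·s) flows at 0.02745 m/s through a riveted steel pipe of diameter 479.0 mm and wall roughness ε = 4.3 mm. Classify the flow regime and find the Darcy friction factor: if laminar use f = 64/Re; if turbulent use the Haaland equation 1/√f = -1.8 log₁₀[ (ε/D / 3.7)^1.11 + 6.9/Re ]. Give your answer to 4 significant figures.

f ≈ 0.07412

Re = ρVD/μ = 0.7027·0.02745·0.479/1.07e-05 = 863.5.
Re < 2300 → laminar, so f = 64/Re = 0.07412 (roughness is irrelevant in laminar flow).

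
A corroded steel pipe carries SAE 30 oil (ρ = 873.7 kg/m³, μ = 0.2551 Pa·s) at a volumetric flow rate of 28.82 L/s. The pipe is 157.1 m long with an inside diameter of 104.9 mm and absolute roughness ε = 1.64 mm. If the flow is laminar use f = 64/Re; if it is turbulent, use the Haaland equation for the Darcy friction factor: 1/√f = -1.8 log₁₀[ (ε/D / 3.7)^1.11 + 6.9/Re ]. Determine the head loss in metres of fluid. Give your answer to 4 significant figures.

Q = 28.82 L/s = 28.82/1000 = 0.02882 m³/s.
Cross-sectional area A = πD²/4 = π(0.1049)²/4 = 0.008643 m²; mean velocity V = Q/A = 0.02882/0.008643 = 3.335 m/s.
Reynolds number Re = ρVD/μ = 873.7 · 3.335 · 0.1049 / 0.255 = 1198.
Re < 2300 → laminar flow, so f = 64/Re = 64/1198 = 0.05342 (the turbulent correlation is not needed).
Darcy-Weisbach: ΔP = f(L/D)(ρV²/2) = 0.05342·(157.1/0.1049)·(873.7·3.335²/2) = 0.05342·1498·4858 = 3.886e+05 Pa.
Head loss h_f = ΔP/(ρg) = 3.886e+05/(873.7·9.81) = 45.34 m.

h_f ≈ 45.34 m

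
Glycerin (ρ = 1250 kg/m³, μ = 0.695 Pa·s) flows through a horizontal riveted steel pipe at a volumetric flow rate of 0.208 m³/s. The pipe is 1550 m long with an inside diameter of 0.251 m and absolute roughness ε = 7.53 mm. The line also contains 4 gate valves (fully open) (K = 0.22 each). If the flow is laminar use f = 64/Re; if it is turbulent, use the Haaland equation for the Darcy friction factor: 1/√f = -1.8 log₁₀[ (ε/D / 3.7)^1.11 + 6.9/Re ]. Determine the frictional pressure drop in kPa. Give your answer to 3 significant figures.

ΔP ≈ 2310 kPa

Cross-sectional area A = πD²/4 = π(0.251)²/4 = 0.04948 m²; mean velocity V = Q/A = 0.208/0.04948 = 4.204 m/s.
Reynolds number Re = ρVD/μ = 1250 · 4.204 · 0.251 / 0.695 = 1898.
Re < 2300 → laminar flow, so f = 64/Re = 64/1898 = 0.03373 (the turbulent correlation is not needed).
Total minor-loss coefficient ΣK = 4·0.22 = 0.88.
ΔP = [f·L/D + ΣK]·(ρV²/2) = [0.03373·1550/0.251 + 0.88]·(1250·4.204²/2) = [208.3 + 0.88]·1.104e+04 = 2.31e+06 Pa.
ΔP = 2.31e+06 Pa = 2310 kPa.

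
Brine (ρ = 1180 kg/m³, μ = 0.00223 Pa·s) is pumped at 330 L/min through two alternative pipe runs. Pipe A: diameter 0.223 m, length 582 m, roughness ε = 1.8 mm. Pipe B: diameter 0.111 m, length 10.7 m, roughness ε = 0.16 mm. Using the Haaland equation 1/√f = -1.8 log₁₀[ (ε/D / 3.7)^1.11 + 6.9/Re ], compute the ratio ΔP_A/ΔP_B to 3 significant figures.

ΔP_A/ΔP_B ≈ 2.47

Pipe A: V = Q/A = 0.0055/0.03906 = 0.1408 m/s; Re = 1.662e+04; ε/D = 0.00807; Haaland → f = 0.03892; ΔP_A = f(L/D)(ρV²/2) = 1188 Pa.
Pipe B: V = Q/A = 0.0055/0.009677 = 0.5684 m/s; Re = 3.338e+04; ε/D = 0.00144; Haaland → f = 0.02622; ΔP_B = f(L/D)(ρV²/2) = 481.8 Pa.
ΔP_A/ΔP_B = 1188/481.8 = 2.47.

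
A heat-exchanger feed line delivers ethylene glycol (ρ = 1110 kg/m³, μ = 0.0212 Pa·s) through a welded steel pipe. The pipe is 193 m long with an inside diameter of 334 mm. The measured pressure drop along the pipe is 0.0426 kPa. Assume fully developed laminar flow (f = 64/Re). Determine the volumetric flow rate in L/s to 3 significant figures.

Q ≈ 3.18 L/s

For laminar flow, f = 64/Re with Re = ρVD/μ, so Darcy-Weisbach reduces to ΔP = 32μLV/D². Solving for V: V = ΔP·D²/(32μL) = 42.6·(0.334)²/(32·0.0212·193) = 0.0363 m/s.
Check: Re = ρVD/μ = 1110·0.0363·0.334/0.0212 = 634.7 < 2300, so the laminar assumption holds.
Q = V·A = 0.0363·(π/4·0.334²) = 0.00318 m³/s = 3.18 L/s.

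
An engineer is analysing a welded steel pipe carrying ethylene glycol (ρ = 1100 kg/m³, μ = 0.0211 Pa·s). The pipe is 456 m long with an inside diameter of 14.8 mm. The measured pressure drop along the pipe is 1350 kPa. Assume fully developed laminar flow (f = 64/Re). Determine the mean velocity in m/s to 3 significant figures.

V ≈ 0.960 m/s

For laminar flow, f = 64/Re with Re = ρVD/μ, so Darcy-Weisbach reduces to ΔP = 32μLV/D². Solving for V: V = ΔP·D²/(32μL) = 1.35e+06·(0.0148)²/(32·0.0211·456) = 0.9604 m/s.
Check: Re = ρVD/μ = 1100·0.9604·0.0148/0.0211 = 741 < 2300, so the laminar assumption holds.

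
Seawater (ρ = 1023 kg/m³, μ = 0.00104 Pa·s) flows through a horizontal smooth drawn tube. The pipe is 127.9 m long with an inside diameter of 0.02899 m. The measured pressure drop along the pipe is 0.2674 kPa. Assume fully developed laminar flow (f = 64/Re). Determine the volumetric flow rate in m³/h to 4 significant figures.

For laminar flow, f = 64/Re with Re = ρVD/μ, so Darcy-Weisbach reduces to ΔP = 32μLV/D². Solving for V: V = ΔP·D²/(32μL) = 267.4·(0.02899)²/(32·0.00104·127.9) = 0.0528 m/s.
Check: Re = ρVD/μ = 1023·0.0528·0.02899/0.00104 = 1506 < 2300, so the laminar assumption holds.
Q = V·A = 0.0528·(π/4·0.02899²) = 3.485e-05 m³/s = 0.1255 m³/h.

Q ≈ 0.1255 m³/h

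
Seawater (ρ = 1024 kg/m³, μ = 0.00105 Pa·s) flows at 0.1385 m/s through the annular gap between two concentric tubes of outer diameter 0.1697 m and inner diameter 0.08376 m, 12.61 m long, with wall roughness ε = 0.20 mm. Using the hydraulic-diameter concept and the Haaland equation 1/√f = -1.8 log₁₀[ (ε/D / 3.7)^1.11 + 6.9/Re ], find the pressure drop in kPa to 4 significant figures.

Hydraulic diameter D_h = 4A/P = D_o - D_i = 0.1697 - 0.08376 = 0.08594 m.
Re = ρVD_h/μ = 1024·0.1385·0.08594/0.00105 = 1.161e+04.
ε/D_h = 0.0002/0.08594 = 0.00233; Haaland gives 1/√f = -1.8 log₁₀[0.00028+0.000594] = 5.505, so f = 0.03299.
ΔP = f(L/D_h)(ρV²/2) = 0.03299·12.61/0.08594·9.821 = 47.55 Pa.
ΔP = 0.04755 kPa.

ΔP ≈ 0.04755 kPa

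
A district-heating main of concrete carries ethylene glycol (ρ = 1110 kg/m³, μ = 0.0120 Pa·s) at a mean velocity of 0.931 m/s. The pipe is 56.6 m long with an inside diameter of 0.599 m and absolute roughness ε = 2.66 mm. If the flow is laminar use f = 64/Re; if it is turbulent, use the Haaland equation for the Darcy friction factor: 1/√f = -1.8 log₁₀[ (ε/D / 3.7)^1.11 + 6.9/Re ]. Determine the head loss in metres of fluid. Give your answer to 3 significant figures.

h_f ≈ 0.130 m

Reynolds number Re = ρVD/μ = 1110 · 0.931 · 0.599 / 0.012 = 5.158e+04.
Re > 4000 → turbulent. Relative roughness ε/D = 0.00266/0.599 = 0.00444. Haaland: 1/√f = -1.8 log₁₀[(0.00444/3.7)^1.11 + 6.9/5.158e+04] = -1.8 log₁₀[0.000573 + 0.000134] = 5.672, so f = 0.03109.
Darcy-Weisbach: ΔP = f(L/D)(ρV²/2) = 0.03109·(56.6/0.599)·(1110·0.931²/2) = 0.03109·94.49·481.1 = 1413 Pa.
Head loss h_f = ΔP/(ρg) = 1413/(1110·9.81) = 0.130 m.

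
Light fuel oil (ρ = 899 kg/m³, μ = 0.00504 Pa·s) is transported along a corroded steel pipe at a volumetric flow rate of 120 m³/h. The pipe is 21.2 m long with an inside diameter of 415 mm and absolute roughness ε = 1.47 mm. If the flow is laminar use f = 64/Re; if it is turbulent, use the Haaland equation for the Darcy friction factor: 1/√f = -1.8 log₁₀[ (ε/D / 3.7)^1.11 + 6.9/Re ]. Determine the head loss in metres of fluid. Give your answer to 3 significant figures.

h_f ≈ 0.00513 m

Q = 120 m³/h = 120/3600 = 0.03333 m³/s.
Cross-sectional area A = πD²/4 = π(0.415)²/4 = 0.1353 m²; mean velocity V = Q/A = 0.03333/0.1353 = 0.2464 m/s.
Reynolds number Re = ρVD/μ = 899 · 0.2464 · 0.415 / 0.00504 = 1.824e+04.
Re > 4000 → turbulent. Relative roughness ε/D = 0.00147/0.415 = 0.00354. Haaland: 1/√f = -1.8 log₁₀[(0.00354/3.7)^1.11 + 6.9/1.824e+04] = -1.8 log₁₀[0.000446 + 0.000378] = 5.551, so f = 0.03245.
Darcy-Weisbach: ΔP = f(L/D)(ρV²/2) = 0.03245·(21.2/0.415)·(899·0.2464²/2) = 0.03245·51.08·27.3 = 45.25 Pa.
Head loss h_f = ΔP/(ρg) = 45.25/(899·9.81) = 0.00513 m.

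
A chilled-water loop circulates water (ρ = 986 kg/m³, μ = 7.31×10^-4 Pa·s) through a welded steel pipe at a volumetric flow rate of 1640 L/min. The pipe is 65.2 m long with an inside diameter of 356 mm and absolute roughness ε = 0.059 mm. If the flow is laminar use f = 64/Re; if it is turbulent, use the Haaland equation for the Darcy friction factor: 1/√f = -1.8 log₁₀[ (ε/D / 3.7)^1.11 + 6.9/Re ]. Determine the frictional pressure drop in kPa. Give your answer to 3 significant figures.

ΔP ≈ 0.121 kPa

Q = 1640 L/min = 1640/60000 = 0.02733 m³/s.
Cross-sectional area A = πD²/4 = π(0.356)²/4 = 0.09954 m²; mean velocity V = Q/A = 0.02733/0.09954 = 0.2746 m/s.
Reynolds number Re = ρVD/μ = 986 · 0.2746 · 0.356 / 0.000731 = 1.319e+05.
Re > 4000 → turbulent. Relative roughness ε/D = 5.9e-05/0.356 = 0.000166. Haaland: 1/√f = -1.8 log₁₀[(0.000166/3.7)^1.11 + 6.9/1.319e+05] = -1.8 log₁₀[1.49e-05 + 5.23e-05] = 7.511, so f = 0.01773.
Darcy-Weisbach: ΔP = f(L/D)(ρV²/2) = 0.01773·(65.2/0.356)·(986·0.2746²/2) = 0.01773·183.1·37.18 = 120.7 Pa.
ΔP = 120.7 Pa = 0.121 kPa.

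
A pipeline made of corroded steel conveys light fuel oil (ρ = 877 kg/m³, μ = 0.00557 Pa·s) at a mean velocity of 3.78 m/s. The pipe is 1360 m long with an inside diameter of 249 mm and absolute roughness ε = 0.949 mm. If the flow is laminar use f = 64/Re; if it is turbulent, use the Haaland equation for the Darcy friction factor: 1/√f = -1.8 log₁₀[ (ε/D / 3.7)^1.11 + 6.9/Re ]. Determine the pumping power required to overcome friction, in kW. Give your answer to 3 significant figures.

P ≈ 181 kW

Reynolds number Re = ρVD/μ = 877 · 3.78 · 0.249 / 0.00557 = 1.482e+05.
Re > 4000 → turbulent. Relative roughness ε/D = 0.000949/0.249 = 0.00381. Haaland: 1/√f = -1.8 log₁₀[(0.00381/3.7)^1.11 + 6.9/1.482e+05] = -1.8 log₁₀[0.000483 + 4.66e-05] = 5.896, so f = 0.02876.
Darcy-Weisbach: ΔP = f(L/D)(ρV²/2) = 0.02876·(1360/0.249)·(877·3.78²/2) = 0.02876·5462·6265 = 9.843e+05 Pa.
Q = V·A = 3.78·0.0487 = 0.1841 m³/s.
Pumping power P = QΔP = 0.1841·9.843e+05 = 181200 W = 181 kW.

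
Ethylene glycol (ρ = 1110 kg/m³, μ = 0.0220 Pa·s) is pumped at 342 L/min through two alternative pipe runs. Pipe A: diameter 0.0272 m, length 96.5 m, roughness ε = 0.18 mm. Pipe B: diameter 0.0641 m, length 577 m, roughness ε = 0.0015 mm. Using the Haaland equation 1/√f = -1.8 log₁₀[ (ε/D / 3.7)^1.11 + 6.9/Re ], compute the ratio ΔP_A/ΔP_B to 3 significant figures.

Pipe A: V = Q/A = 0.0057/0.0005811 = 9.81 m/s; Re = 1.346e+04; ε/D = 0.00662; Haaland → f = 0.03793; ΔP_A = f(L/D)(ρV²/2) = 7.187e+06 Pa.
Pipe B: V = Q/A = 0.0057/0.003227 = 1.766 m/s; Re = 5713; ε/D = 2.34e-05; Haaland → f = 0.03626; ΔP_B = f(L/D)(ρV²/2) = 5.652e+05 Pa.
ΔP_A/ΔP_B = 7.187e+06/5.652e+05 = 12.7.

ΔP_A/ΔP_B ≈ 12.7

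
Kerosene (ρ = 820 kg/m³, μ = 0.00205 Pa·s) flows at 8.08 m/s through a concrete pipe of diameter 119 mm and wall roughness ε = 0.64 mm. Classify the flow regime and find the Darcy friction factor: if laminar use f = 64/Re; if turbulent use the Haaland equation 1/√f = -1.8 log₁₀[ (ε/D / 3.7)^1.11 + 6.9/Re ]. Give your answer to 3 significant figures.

f ≈ 0.0313

Re = ρVD/μ = 820·8.08·0.119/0.00205 = 3.846e+05.
Re > 4000 → turbulent. ε/D = 0.00064/0.119 = 0.00538; Haaland: 1/√f = -1.8 log₁₀[0.000708 + 1.79e-05] = 5.65, so f = 0.03133.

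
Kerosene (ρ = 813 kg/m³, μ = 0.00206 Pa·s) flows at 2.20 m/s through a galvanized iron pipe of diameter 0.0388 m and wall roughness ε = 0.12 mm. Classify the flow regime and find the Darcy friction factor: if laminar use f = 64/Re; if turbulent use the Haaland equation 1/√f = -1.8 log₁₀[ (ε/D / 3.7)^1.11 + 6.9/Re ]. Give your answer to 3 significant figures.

Re = ρVD/μ = 813·2.2·0.0388/0.00206 = 3.369e+04.
Re > 4000 → turbulent. ε/D = 0.00012/0.0388 = 0.00309; Haaland: 1/√f = -1.8 log₁₀[0.000383 + 0.000205] = 5.815, so f = 0.02957.

f ≈ 0.0296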